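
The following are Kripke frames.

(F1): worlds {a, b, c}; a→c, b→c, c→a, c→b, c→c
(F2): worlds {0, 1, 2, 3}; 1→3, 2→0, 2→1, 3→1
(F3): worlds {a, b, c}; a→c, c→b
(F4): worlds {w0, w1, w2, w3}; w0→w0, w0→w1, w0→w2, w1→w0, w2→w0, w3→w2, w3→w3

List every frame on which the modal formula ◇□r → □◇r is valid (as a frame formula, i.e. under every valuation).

Frame correspondent (Sahlqvist): ∀x ∀y ∀z (Rxy ∧ Rxz → ∃w (Ryw ∧ Rzw)) — i.e. convergence.
(F1): satisfies the condition.
(F2): fails — R20 and R20 but 0 and 0 have no common successor.
(F3): fails — Rcb and Rcb but b and b have no common successor.
(F4): fails — Rw3w2 and Rw3w3 but w2 and w3 have no common successor.

(F1)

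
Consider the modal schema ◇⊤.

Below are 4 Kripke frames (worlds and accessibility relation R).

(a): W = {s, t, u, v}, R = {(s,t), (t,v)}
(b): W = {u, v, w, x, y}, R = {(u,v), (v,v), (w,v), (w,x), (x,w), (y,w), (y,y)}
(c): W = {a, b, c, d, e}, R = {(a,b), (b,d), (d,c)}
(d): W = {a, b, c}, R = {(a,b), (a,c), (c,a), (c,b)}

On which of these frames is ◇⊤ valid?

The schema corresponds to seriality: ∀x ∃y Rxy.
(a): fails — world u has no successor.
(b): ✓.
(c): fails — world c has no successor.
(d): fails — world b has no successor.

(b)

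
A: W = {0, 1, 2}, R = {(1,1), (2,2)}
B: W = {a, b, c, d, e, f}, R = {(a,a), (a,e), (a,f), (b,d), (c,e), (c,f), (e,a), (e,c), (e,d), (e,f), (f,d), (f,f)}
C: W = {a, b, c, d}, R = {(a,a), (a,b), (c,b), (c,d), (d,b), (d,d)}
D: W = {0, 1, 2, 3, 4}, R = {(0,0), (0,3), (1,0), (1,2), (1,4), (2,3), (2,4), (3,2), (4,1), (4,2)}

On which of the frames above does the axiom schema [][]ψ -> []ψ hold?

Frame correspondent (Sahlqvist): forall x forall y (Rxy -> exists z (Rxz & Rzy)) — i.e. density.
A: condition met.
B: fails — Rec but no z with Rez and Rzc.
C: condition met.
D: fails — R32 but no z with R3z and Rz2.
Valid on: A, C.

A, C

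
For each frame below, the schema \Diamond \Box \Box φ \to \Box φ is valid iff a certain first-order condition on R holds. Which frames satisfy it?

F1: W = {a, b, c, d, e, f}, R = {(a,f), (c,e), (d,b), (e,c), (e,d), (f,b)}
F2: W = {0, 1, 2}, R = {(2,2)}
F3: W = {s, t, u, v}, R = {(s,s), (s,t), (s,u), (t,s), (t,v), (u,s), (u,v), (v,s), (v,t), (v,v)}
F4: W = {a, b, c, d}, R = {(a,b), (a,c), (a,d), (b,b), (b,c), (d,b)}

This is the axiom for a generalized confluence (Geach) condition; its first-order frame correspondent is \forall x \forall y \forall z ((xRy \wedge xRz) \to \exists w (y R^2 w \wedge z = w)).
F1: fails — aRf, aRf but no w with fR²w and f=w.
F2: satisfies the condition.
F3: satisfies the condition.
F4: fails — aRb, aRd but no w with bR²w and d=w.

F2, F3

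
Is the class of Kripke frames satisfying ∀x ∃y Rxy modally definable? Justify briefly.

This is a Sahlqvist condition; the D axiom □p → ◇p defines it.
Suppose □p→◇p is valid. At any x set V(p)=W. Then □p at x, so ◇p at x, so x has a successor.

Yes, by □p → ◇p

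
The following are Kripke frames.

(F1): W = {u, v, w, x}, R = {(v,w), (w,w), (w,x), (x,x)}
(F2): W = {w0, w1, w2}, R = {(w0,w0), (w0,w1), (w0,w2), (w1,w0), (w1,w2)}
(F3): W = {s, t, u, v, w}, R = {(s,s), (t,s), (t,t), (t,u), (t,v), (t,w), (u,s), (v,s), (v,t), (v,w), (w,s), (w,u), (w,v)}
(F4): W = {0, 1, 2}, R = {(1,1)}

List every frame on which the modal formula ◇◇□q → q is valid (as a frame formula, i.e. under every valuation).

Frame correspondent (Sahlqvist): ∀x ∀y (xR²y → ∃w (yRw ∧ x = w)) — i.e. a generalized confluence (Geach) condition.
(F1): fails — vR²w but no t with wRt and v=t.
(F2): fails — w0R²w2 but no w with w2Rw and w0=w.
(F3): fails — tR²s but no w* with sRw* and t=w*.
(F4): satisfies the condition.

(F4)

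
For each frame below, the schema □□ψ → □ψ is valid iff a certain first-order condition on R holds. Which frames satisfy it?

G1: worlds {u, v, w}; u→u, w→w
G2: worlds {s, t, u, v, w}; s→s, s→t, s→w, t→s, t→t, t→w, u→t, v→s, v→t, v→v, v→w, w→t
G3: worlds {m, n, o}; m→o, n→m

This is the axiom for density; its first-order frame correspondent is ∀x ∀y (Rxy → ∃z (Rxz ∧ Rzy)).
G1: condition met.
G2: condition met.
G3: fails — Rnm but no z with Rnz and Rzm.

G1, G2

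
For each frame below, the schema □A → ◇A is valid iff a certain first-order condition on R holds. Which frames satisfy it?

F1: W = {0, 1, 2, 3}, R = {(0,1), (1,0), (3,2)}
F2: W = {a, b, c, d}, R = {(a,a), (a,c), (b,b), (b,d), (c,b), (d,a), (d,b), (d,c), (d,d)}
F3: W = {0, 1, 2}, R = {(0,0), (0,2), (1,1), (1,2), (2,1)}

F2, F3

The schema corresponds to seriality: ∀x ∃y Rxy.
F1: fails — world 2 has no successor.
F2: holds.
F3: holds.
Valid on: F2, F3.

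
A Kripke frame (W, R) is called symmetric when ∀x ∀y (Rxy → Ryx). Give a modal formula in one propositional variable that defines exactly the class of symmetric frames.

The condition is symmetry. The B schema p → □◇p defines it.
Suppose p→□◇p is valid. Take Rxy and set V(p)={x}. Then p at x, so □◇p at x, so ◇p at y, so some z with Ryz has p; z=x, i.e. Ryx.

p → □◇p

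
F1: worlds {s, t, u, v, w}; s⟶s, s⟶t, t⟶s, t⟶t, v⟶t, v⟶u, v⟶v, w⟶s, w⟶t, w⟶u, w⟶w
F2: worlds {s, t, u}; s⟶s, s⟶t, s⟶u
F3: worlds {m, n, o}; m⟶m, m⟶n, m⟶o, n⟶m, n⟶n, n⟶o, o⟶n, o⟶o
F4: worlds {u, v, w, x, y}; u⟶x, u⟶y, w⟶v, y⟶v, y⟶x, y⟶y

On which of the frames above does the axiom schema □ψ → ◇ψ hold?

This is the axiom for seriality; its first-order frame correspondent is ∀x ∃y Rxy.
F1: fails — world u has no successor.
F2: fails — world t has no successor.
F3: ✓.
F4: fails — world v has no successor.
Valid on: F3.

F3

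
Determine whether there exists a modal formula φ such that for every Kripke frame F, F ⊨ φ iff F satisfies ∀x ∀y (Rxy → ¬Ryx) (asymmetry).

Modal frame validity is preserved under surjective bounded morphisms.
The 4-cycle (worlds 0,1,2,3 with 0→1→2→3→0) is asymmetric. Mapping every world to a single reflexive point • is a surjective bounded morphism, and the reflexive point is not asymmetric (R•• but asymmetry requires ¬R••).
So the class is not modally definable.

No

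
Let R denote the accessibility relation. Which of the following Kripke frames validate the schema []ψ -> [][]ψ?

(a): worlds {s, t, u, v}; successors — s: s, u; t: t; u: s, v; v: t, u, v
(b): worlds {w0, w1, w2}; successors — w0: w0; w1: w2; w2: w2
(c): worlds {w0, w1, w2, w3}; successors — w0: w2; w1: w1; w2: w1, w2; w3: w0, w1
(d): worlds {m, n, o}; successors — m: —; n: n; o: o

The schema corresponds to transitivity: forall x forall y forall z (Rxy & Ryz -> Rxz).
(a): fails — Ruv and Rvt but not Rut.
(b): ✓.
(c): fails — Rw3w0 and Rw0w2 but not Rw3w2.
(d): ✓.
Valid on: (b), (d).

(b), (d)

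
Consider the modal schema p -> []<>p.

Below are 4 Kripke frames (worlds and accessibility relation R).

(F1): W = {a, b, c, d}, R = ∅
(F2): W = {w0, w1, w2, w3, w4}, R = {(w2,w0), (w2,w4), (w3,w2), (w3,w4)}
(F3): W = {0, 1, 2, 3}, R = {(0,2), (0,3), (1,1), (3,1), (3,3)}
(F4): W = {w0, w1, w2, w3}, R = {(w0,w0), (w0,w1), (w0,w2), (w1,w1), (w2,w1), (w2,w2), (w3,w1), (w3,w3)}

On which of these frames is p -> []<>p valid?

(F1)

The schema corresponds to symmetry: forall x forall y (Rxy -> Ryx).
(F1): ✓.
(F2): fails — Rw2w4 but not Rw4w2.
(F3): fails — R31 but not R13.
(F4): fails — Rw3w1 but not Rw1w3.
Valid on: (F1).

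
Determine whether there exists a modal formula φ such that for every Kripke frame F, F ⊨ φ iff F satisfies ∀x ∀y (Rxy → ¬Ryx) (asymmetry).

If a class were modally definable it would be closed under surjective bounded morphisms (Goldblatt–Thomason).
The 4-cycle (worlds 0,1,2,3 with 0→1→2→3→0) is asymmetric. Mapping every world to a single reflexive point • is a surjective bounded morphism, and the reflexive point is not asymmetric (R•• but asymmetry requires ¬R••).
So the class is not modally definable.

Not definable by any modal formula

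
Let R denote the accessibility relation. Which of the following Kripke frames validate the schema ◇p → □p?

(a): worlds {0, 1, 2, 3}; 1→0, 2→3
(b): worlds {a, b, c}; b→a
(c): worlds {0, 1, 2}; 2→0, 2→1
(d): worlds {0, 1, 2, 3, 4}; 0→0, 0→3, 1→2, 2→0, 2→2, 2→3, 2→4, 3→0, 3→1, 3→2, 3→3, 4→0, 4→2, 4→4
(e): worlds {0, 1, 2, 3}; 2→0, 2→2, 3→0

Frame correspondent (Sahlqvist): ∀x ∀y ∀z (Rxy ∧ Rxz → y = z) — i.e. partial functionality.
(a): ✓.
(b): ✓.
(c): fails — 2 sees both 0 and 1.
(d): fails — 0 sees both 0 and 3.
(e): fails — 2 sees both 0 and 2.

(a), (b)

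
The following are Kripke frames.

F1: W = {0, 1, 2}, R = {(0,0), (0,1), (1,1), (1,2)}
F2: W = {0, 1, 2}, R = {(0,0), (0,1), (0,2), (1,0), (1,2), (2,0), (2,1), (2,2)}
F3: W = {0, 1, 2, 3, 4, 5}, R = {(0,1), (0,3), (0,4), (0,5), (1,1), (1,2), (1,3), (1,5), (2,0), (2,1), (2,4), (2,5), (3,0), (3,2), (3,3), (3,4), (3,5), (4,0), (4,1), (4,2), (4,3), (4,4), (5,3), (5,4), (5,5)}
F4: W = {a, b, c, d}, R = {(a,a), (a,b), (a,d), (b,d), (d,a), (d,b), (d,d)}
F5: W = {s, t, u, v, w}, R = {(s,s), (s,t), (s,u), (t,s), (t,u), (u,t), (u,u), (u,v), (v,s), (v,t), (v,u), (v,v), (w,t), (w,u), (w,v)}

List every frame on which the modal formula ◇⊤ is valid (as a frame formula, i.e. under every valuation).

Frame correspondent (Sahlqvist): ∀x ∃y Rxy — i.e. seriality.
F1: fails — world 2 has no successor.
F2: condition met.
F3: condition met.
F4: fails — world c has no successor.
F5: condition met.
Valid on: F2, F3, F5.

F2, F3, F5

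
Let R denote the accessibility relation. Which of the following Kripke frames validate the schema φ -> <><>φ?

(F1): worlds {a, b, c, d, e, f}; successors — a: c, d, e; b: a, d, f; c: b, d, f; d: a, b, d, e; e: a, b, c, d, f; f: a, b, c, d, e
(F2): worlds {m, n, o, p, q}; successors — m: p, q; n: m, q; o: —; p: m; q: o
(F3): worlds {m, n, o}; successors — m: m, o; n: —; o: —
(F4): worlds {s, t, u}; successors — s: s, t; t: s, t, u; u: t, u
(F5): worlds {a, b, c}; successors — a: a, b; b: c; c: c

Frame correspondent (Sahlqvist): forall x exists w (x = w & x R^2 w) — i.e. a generalized confluence (Geach) condition.
(F1): condition met.
(F2): fails — at n but no w with n=w and nR²w.
(F3): fails — at n but no w with n=w and nR²w.
(F4): condition met.
(F5): fails — at b but no w with b=w and bR²w.

(F1), (F4)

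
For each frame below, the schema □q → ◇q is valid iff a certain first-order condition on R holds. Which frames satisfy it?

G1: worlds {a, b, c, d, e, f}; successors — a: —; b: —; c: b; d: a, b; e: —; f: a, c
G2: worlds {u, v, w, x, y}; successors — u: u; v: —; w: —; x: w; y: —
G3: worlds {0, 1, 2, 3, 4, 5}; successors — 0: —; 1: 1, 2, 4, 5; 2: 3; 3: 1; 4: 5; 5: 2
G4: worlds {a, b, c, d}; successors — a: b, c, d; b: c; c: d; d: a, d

G4

The schema corresponds to seriality: ∀x ∃y Rxy.
G1: fails — world a has no successor.
G2: fails — world v has no successor.
G3: fails — world 0 has no successor.
G4: holds.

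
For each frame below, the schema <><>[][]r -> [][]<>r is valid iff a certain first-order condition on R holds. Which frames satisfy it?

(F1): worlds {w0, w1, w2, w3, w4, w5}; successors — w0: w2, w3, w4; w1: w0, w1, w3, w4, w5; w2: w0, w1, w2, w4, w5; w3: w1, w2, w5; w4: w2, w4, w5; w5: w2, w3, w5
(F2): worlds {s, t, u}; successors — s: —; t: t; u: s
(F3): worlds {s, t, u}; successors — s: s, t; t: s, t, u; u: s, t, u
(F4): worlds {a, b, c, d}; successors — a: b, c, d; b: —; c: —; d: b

(F1), (F2), (F3)

This is the axiom for a generalized confluence (Geach) condition; its first-order frame correspondent is forall x forall y forall z ((x R^2 y & x R^2 z) -> exists w (y R^2 w & zRw)).
(F1): condition met.
(F2): condition met.
(F3): condition met.
(F4): fails — aR²b, aR²b but no w with bR²w and bRw.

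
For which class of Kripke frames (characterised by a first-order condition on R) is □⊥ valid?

□⊥ is valid iff no world has any successor (otherwise □⊥ fails at any world with one).

emptiness of R: ∀x ∀y ¬Rxy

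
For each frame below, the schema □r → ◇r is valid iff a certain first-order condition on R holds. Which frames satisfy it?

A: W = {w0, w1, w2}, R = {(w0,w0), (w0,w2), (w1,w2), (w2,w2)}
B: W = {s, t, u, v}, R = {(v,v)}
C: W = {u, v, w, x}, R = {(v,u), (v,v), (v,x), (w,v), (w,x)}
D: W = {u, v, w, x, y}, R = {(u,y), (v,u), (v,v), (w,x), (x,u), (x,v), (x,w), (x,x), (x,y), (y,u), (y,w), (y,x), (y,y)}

A, D

The schema corresponds to seriality: ∀x ∃y Rxy.
A: satisfies the condition.
B: fails — world s has no successor.
C: fails — world u has no successor.
D: satisfies the condition.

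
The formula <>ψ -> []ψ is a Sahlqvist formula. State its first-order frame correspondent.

Partial functionality

Suppose ◇ψ→□ψ is valid. Take Rxy, Rxz and set V(ψ)={y}. Then ◇ψ at x, so □ψ at x, so ψ at z, i.e. z=y.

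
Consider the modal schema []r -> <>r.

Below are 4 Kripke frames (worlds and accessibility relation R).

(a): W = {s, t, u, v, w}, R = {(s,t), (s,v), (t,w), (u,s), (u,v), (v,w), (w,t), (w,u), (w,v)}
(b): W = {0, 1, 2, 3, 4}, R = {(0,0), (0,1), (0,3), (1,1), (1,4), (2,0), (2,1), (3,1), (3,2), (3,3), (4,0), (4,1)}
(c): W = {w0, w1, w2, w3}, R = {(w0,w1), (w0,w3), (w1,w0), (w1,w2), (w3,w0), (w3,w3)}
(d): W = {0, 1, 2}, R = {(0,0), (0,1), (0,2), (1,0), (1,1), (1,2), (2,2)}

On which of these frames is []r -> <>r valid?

The schema corresponds to seriality: forall x exists y Rxy.
(a): holds.
(b): holds.
(c): fails — world w2 has no successor.
(d): holds.

(a), (b), (d)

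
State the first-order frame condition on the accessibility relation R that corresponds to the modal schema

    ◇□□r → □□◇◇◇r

∀x ∀y ∀z ((xRy ∧ xR²z) → ∃w (yR²w ∧ zR³w))

This is a Sahlqvist (Geach-type) schema ◇^1□^2r → □^2◇^3r.
First-order correspondent: ∀x ∀y ∀z ((xRy ∧ xR²z) → ∃w (yR²w ∧ zR³w)).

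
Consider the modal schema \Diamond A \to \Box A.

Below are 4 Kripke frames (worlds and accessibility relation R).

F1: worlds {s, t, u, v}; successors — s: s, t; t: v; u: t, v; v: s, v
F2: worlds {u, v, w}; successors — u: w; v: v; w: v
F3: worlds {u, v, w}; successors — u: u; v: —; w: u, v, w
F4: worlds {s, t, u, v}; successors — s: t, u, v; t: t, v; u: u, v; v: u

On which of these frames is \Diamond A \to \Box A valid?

F2

This is the axiom for partial functionality; its first-order frame correspondent is \forall x \forall y \forall z (Rxy \wedge Rxz \to y = z).
F1: fails — s sees both s and t.
F2: satisfies the condition.
F3: fails — w sees both u and v.
F4: fails — s sees both t and u.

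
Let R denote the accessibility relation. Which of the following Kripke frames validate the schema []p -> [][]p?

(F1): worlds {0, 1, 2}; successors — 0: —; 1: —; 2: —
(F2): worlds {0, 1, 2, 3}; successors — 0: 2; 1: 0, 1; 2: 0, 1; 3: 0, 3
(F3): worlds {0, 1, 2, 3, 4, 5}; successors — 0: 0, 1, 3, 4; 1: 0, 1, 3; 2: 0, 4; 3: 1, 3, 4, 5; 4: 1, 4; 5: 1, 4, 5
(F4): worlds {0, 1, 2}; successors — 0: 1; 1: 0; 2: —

(F1)

This is the axiom for transitivity; its first-order frame correspondent is forall x forall y forall z (Rxy & Ryz -> Rxz).
(F1): holds.
(F2): fails — R10 and R02 but not R12.
(F3): fails — R10 and R04 but not R14.
(F4): fails — R01 and R10 but not R00.
Valid on: (F1).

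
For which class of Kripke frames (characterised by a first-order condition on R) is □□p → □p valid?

density: ∀x ∀y (Rxy → ∃z (Rxz ∧ Rzy))

Suppose □□p→□p is valid. Take Rxy and set V(p)={w : xR²w}. Then □□p at x, so □p at x, so p at y, i.e. ∃z(Rxz∧Rzy).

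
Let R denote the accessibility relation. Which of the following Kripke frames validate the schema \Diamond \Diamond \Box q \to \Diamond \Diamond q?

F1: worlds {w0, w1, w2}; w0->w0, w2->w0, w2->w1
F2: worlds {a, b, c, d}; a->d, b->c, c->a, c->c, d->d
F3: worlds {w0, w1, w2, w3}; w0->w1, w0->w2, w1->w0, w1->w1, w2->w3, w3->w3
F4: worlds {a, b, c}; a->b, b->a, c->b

This is the axiom for a generalized confluence (Geach) condition; its first-order frame correspondent is \forall x \forall y (x R^2 y \to \exists w (yRw \wedge x R^2 w)).
F1: condition met.
F2: fails — bR²a but no w with aRw and bR²w.
F3: fails — w1R²w2 but no w with w2Rw and w1R²w.
F4: fails — aR²a but no w with aRw and aR²w.
Valid on: F1.

F1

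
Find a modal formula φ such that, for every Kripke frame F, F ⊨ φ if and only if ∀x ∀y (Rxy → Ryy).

□(□s → s)

The condition is shift-reflexivity. The T□ schema □(□s → s) defines it.
Suppose □(□s→s) is valid. Take Rxy and set V(s)={w : Ryw}. Then at y, □s holds; since □(□s→s) at x, □s→s at y, so s at y, i.e. Ryy.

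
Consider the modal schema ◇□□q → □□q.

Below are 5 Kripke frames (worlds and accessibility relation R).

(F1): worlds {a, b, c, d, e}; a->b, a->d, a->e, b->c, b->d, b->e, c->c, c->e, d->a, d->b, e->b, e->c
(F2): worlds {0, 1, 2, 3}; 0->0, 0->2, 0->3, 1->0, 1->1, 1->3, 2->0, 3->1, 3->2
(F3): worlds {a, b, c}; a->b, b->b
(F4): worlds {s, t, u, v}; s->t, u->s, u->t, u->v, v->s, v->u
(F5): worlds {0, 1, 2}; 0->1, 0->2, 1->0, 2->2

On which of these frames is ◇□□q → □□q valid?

The schema corresponds to a generalized confluence (Geach) condition: ∀x ∀y ∀z ((xRy ∧ xR²z) → ∃w (yR²w ∧ z = w)).
(F1): fails — aRb, aR²d but no w with bR²w and d=w.
(F2): fails — 0R2, 0R²1 but no w with 2R²w and 1=w.
(F3): satisfies the condition.
(F4): fails — uRs, uR²s but no w with sR²w and s=w.
(F5): fails — 0R1, 0R²0 but no w with 1R²w and 0=w.

(F3)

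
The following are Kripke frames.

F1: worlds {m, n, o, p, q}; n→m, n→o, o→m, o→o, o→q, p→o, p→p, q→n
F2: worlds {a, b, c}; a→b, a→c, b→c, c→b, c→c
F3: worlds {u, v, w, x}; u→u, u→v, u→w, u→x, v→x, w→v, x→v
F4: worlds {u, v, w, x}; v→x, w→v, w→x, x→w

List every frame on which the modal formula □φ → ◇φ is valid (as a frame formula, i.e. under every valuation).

Frame correspondent (Sahlqvist): ∀x ∃y Rxy — i.e. seriality.
F1: fails — world m has no successor.
F2: holds.
F3: holds.
F4: fails — world u has no successor.

F2, F3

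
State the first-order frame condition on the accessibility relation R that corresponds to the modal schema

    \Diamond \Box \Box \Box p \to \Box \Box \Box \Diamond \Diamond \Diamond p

This is a Sahlqvist (Geach-type) schema ◇^1□^3p → □^3◇^3p.
First-order correspondent: \forall x \forall y \forall z ((xRy \wedge x R^3 z) \to \exists w (y R^3 w \wedge z R^3 w)).

\forall x \forall y \forall z ((xRy \wedge x R^3 z) \to \exists w (y R^3 w \wedge z R^3 w))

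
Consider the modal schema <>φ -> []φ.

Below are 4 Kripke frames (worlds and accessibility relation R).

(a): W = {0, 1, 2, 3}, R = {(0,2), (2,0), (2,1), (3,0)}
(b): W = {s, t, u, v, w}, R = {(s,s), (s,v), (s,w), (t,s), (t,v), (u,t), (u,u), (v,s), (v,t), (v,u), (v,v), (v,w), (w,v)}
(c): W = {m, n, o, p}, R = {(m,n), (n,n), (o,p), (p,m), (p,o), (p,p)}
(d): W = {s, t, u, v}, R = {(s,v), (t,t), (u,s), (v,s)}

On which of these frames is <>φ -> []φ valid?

This is the axiom for partial functionality; its first-order frame correspondent is forall x forall y forall z (Rxy & Rxz -> y = z).
(a): fails — 2 sees both 0 and 1.
(b): fails — s sees both s and v.
(c): fails — p sees both m and o.
(d): satisfies the condition.
Valid on: (d).

(d)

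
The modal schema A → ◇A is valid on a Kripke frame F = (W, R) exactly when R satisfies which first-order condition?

Reflexivity

Equivalently (dual form): □A → A.
Suppose □A→A is valid. At any x set V(A)={w : Rxw}. Then □A holds at x, so A holds at x, i.e. Rxx.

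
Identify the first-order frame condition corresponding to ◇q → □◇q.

the Euclidean property: ∀x ∀y ∀z (Rxy ∧ Rxz → Ryz)

Suppose ◇q→□◇q is valid. Take Rxy, Rxz and set V(q)={y}. Then ◇q at x, so □◇q at x, so ◇q at z, so some w with Rzw has q; w=y, i.e. Rzy. By symmetry of the argument, Ryz.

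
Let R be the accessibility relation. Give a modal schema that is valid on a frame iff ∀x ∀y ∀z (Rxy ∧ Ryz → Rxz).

□r → □□r

The condition is transitivity. The 4 schema □r → □□r defines it.
Suppose □r→□□r is valid. Take Rxy, Ryz and set V(r)={w : Rxw}. Then □r at x, so □□r at x, so □r at y, so r at z, i.e. Rxz.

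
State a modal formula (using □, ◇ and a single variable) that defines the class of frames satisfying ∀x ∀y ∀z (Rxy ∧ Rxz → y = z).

◇ψ → □ψ

The condition is partial functionality. The CD schema ◇ψ → □ψ defines it.
Suppose ◇ψ→□ψ is valid. Take Rxy, Rxz and set V(ψ)={y}. Then ◇ψ at x, so □ψ at x, so ψ at z, i.e. z=y.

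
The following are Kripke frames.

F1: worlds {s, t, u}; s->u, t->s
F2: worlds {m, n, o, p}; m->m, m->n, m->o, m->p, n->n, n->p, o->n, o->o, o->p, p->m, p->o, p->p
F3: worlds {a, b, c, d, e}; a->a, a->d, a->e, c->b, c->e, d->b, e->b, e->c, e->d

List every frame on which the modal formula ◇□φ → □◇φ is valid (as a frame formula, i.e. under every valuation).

F2

Frame correspondent (Sahlqvist): ∀x ∀y ∀z (Rxy ∧ Rxz → ∃w (Ryw ∧ Rzw)) — i.e. convergence.
F1: fails — Rsu and Rsu but u and u have no common successor.
F2: ✓.
F3: fails — Raa and Rad but a and d have no common successor.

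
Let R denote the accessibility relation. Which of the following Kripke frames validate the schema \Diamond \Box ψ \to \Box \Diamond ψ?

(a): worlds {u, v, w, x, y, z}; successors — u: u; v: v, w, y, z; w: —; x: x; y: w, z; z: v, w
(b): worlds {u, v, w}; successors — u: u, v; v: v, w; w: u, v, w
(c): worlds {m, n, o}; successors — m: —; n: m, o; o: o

(b)

Frame correspondent (Sahlqvist): \forall x \forall y \forall z (Rxy \wedge Rxz \to \exists w (Ryw \wedge Rzw)) — i.e. convergence.
(a): fails — Rvv and Rvw but v and w have no common successor.
(b): satisfies the condition.
(c): fails — Rno and Rnm but o and m have no common successor.
Valid on: (b).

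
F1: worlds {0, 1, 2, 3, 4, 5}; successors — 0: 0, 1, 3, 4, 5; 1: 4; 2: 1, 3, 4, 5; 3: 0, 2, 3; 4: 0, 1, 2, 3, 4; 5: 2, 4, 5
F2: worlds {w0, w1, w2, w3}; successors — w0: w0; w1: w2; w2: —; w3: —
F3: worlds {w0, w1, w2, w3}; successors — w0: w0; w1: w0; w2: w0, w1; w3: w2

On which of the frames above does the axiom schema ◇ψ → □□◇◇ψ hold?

The schema corresponds to a generalized confluence (Geach) condition: ∀x ∀y ∀z ((xRy ∧ xR²z) → ∃w (y = w ∧ zR²w)).
F1: fails — 0R5, 0R²1 but no w with 5=w and 1R²w.
F2: holds.
F3: fails — w2Rw1, w2R²w0 but no w with w1=w and w0R²w.
Valid on: F2.

F2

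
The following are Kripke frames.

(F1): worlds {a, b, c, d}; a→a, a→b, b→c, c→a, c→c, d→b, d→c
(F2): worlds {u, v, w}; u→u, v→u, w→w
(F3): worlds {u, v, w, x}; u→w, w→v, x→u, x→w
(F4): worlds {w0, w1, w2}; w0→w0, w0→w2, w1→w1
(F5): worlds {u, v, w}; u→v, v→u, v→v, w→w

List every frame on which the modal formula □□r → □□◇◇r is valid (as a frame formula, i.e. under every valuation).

The schema corresponds to a generalized confluence (Geach) condition: ∀x ∀z (xR²z → ∃w (xR²w ∧ zR²w)).
(F1): holds.
(F2): holds.
(F3): fails — uR²v but no t with uR²t and vR²t.
(F4): fails — w0R²w2 but no w with w0R²w and w2R²w.
(F5): holds.

(F1), (F2), (F5)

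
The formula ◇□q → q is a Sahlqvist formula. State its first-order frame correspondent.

This schema is equivalent to the B axiom q → □◇q.
Its frame correspondent is symmetry — ∀x ∀y (Rxy → Ryx).

symmetry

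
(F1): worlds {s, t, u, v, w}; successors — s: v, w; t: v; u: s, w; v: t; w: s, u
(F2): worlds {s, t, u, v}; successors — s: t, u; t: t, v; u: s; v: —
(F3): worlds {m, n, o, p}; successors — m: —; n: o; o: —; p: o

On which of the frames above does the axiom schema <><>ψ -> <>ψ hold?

This is the axiom for transitivity; its first-order frame correspondent is forall x forall y forall z (Rxy & Ryz -> Rxz).
(F1): fails — Rtv and Rvt but not Rtt.
(F2): fails — Rus and Rsu but not Ruu.
(F3): satisfies the condition.
Valid on: (F3).

(F3)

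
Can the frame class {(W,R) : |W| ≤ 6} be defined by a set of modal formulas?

No — not modally definable

Modal frame validity is preserved under disjoint unions.
Any modal formula valid on each of 7 disjoint one-world frames is valid on their disjoint union (validity is preserved under disjoint unions). Each one-world frame has |W|=1≤6, but the union has |W|=7.
So the class is not modally definable.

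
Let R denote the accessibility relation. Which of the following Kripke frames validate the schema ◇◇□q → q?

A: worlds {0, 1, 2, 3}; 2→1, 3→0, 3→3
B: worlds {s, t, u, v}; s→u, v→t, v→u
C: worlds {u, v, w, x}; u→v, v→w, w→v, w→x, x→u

B

Frame correspondent (Sahlqvist): ∀x ∀y (xR²y → ∃w (yRw ∧ x = w)) — i.e. a generalized confluence (Geach) condition.
A: fails — 3R²0 but no w with 0Rw and 3=w.
B: holds.
C: fails — uR²w but no t with wRt and u=t.
Valid on: B.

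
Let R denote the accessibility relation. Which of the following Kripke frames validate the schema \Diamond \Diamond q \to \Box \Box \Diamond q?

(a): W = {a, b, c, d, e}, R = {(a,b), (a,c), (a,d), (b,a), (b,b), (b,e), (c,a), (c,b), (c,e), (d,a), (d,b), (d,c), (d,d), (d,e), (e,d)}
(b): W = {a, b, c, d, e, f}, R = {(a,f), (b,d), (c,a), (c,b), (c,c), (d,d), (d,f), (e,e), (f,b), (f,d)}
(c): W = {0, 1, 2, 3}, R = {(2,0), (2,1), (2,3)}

This is the axiom for a generalized confluence (Geach) condition; its first-order frame correspondent is \forall x \forall y \forall z ((x R^2 y \wedge x R^2 z) \to \exists w (y = w \wedge zRw)).
(a): fails — aR²a, aR²a but no w with a=w and aRw.
(b): fails — aR²b, aR²b but no w with b=w and bRw.
(c): satisfies the condition.

(c)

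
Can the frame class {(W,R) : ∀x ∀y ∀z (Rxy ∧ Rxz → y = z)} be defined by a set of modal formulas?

Yes: it is partial functionality, defined by the CD schema ◇p → □p.
Suppose ◇p→□p is valid. Take Rxy, Rxz and set V(p)={y}. Then ◇p at x, so □p at x, so p at z, i.e. z=y.

Yes, by ◇p → □p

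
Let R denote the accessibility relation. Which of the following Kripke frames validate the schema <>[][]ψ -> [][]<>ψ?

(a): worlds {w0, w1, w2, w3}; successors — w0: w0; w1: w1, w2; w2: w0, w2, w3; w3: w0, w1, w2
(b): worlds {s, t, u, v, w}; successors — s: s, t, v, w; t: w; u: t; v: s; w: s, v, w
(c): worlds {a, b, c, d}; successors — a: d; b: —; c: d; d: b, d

Frame correspondent (Sahlqvist): forall x forall y forall z ((xRy & x R^2 z) -> exists w (y R^2 w & zRw)) — i.e. a generalized confluence (Geach) condition.
(a): fails — w2Rw0, w2R²w1 but no w with w0R²w and w1Rw.
(b): ✓.
(c): fails — aRd, aR²b but no w with dR²w and bRw.

(b)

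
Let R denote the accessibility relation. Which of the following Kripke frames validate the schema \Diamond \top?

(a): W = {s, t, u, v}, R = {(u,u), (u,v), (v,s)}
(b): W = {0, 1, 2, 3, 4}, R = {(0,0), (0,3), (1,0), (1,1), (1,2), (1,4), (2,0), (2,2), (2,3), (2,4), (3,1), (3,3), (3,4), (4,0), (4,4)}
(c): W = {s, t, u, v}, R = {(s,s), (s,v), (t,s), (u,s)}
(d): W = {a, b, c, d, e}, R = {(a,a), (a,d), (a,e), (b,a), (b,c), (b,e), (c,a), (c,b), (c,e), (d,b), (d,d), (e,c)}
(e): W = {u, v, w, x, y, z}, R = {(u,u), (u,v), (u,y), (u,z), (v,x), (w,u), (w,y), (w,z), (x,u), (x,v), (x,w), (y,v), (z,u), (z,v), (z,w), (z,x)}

This is the axiom for seriality; its first-order frame correspondent is \forall x \exists y Rxy.
(a): fails — world s has no successor.
(b): condition met.
(c): fails — world v has no successor.
(d): condition met.
(e): condition met.
Valid on: (b), (d), (e).

(b), (d), (e)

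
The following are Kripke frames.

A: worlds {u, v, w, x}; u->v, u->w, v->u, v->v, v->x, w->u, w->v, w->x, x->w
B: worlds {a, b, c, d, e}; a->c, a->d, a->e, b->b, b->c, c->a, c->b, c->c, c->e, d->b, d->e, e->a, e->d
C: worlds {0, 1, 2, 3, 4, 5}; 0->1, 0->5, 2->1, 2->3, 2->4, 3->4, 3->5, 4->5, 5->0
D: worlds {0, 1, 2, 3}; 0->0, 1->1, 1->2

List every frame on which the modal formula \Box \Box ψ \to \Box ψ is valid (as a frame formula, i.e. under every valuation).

D

This is the axiom for density; its first-order frame correspondent is \forall x \forall y (Rxy \to \exists z (Rxz \wedge Rzy)).
A: fails — Rxw but no z with Rxz and Rzw.
B: fails — Rde but no z with Rdz and Rze.
C: fails — R34 but no z with R3z and Rz4.
D: condition met.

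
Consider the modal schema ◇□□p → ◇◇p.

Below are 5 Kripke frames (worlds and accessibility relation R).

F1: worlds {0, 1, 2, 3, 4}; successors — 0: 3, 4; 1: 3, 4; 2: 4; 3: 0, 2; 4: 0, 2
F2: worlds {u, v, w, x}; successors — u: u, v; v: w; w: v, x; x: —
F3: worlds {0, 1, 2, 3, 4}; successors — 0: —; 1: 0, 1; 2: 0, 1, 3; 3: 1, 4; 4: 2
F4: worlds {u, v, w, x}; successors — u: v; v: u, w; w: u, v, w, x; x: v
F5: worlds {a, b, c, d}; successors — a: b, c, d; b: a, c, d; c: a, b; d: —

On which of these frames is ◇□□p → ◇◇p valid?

F4

Frame correspondent (Sahlqvist): ∀x ∀y (xRy → ∃w (yR²w ∧ xR²w)) — i.e. a generalized confluence (Geach) condition.
F1: fails — 0R3 but no w with 3R²w and 0R²w.
F2: fails — vRw but no t with wR²t and vR²t.
F3: fails — 1R0 but no w with 0R²w and 1R²w.
F4: satisfies the condition.
F5: fails — aRd but no w with dR²w and aR²w.
Valid on: F4.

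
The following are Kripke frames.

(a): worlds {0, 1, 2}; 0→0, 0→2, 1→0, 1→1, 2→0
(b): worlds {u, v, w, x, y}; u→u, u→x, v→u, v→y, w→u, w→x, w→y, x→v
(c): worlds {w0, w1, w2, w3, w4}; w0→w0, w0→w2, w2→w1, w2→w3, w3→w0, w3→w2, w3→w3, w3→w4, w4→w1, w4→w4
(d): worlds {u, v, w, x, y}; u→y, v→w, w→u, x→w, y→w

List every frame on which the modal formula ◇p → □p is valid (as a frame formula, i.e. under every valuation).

(d)

The schema corresponds to partial functionality: ∀x ∀y ∀z (Rxy ∧ Rxz → y = z).
(a): fails — 0 sees both 0 and 2.
(b): fails — u sees both u and x.
(c): fails — w0 sees both w0 and w2.
(d): satisfies the condition.
Valid on: (d).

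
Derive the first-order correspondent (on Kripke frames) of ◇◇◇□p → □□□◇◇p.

∀x ∀y ∀z ((xR³y ∧ xR³z) → ∃w (yRw ∧ zR²w))

This is a Sahlqvist (Geach-type) schema ◇^3□^1p → □^3◇^2p.
First-order correspondent: ∀x ∀y ∀z ((xR³y ∧ xR³z) → ∃w (yRw ∧ zR²w)).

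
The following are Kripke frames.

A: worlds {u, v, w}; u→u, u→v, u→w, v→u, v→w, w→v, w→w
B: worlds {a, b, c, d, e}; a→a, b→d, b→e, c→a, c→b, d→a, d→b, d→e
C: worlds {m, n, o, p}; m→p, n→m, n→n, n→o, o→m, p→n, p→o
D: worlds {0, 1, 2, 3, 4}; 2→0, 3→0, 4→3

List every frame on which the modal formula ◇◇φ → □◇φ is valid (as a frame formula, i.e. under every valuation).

Frame correspondent (Sahlqvist): ∀x ∀y ∀z ((xR²y ∧ xRz) → ∃w (y = w ∧ zRw)) — i.e. a generalized confluence (Geach) condition.
A: fails — uR²u, uRw but no t with u=t and wRt.
B: fails — bR²a, bRe but no w with a=w and eRw.
C: fails — nR²m, nRm but no w with m=w and mRw.
D: satisfies the condition.
Valid on: D.

D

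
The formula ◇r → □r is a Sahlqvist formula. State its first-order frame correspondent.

partial functionality: ∀x ∀y ∀z (Rxy ∧ Rxz → y = z)

This schema is the CD axiom.
Its frame correspondent is partial functionality — ∀x ∀y ∀z (Rxy ∧ Rxz → y = z).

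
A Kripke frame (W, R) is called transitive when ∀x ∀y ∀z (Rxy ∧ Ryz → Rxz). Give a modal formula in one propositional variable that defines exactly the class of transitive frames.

The condition is transitivity. The 4 schema □r → □□r defines it.
Suppose □r→□□r is valid. Take Rxy, Ryz and set V(r)={w : Rxw}. Then □r at x, so □□r at x, so □r at y, so r at z, i.e. Rxz.

□r → □□r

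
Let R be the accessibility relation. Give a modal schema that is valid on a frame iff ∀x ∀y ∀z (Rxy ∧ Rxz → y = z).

This is partial functionality; the standard corresponding axiom is CD: ◇p → □p.
Suppose ◇p→□p is valid. Take Rxy, Rxz and set V(p)={y}. Then ◇p at x, so □p at x, so p at z, i.e. z=y.

◇p → □p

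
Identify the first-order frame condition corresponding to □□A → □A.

density

Suppose □□A→□A is valid. Take Rxy and set V(A)={w : xR²w}. Then □□A at x, so □A at x, so A at y, i.e. ∃z(Rxz∧Rzy).
The converse is a direct semantic check.
So the correspondent is density.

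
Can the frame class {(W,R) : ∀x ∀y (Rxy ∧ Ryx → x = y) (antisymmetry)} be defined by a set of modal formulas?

Modal frame validity is preserved under surjective bounded morphisms.
The 8-cycle (worlds w0,w1,w2,w3,w4,w5,w6,w7 with w0→w1→w2→w3→w4→w5→w6→w7→w0) is antisymmetric. Sending even-indexed worlds to s and odd-indexed worlds to t is a surjective bounded morphism onto the two-world frame with s↔t, which is not antisymmetric.
So no modal formula (or set of formulas) defines exactly the antisymmetric frames.

Not modally definable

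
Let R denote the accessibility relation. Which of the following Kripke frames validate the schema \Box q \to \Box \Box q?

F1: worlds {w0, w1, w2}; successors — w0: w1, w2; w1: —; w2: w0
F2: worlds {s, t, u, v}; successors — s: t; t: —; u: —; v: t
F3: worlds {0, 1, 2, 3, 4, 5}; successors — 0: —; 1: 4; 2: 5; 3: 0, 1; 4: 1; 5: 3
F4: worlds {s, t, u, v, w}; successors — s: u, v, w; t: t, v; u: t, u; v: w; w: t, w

The schema corresponds to transitivity: \forall x \forall y \forall z (Rxy \wedge Ryz \to Rxz).
F1: fails — Rw2w0 and Rw0w1 but not Rw2w1.
F2: satisfies the condition.
F3: fails — R31 and R14 but not R34.
F4: fails — Rwt and Rtv but not Rwv.

F2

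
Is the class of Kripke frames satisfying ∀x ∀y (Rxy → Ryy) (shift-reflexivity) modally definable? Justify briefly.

Yes, by □(□q → q)

The condition is shift-reflexivity. A defining modal formula is □(□q → q).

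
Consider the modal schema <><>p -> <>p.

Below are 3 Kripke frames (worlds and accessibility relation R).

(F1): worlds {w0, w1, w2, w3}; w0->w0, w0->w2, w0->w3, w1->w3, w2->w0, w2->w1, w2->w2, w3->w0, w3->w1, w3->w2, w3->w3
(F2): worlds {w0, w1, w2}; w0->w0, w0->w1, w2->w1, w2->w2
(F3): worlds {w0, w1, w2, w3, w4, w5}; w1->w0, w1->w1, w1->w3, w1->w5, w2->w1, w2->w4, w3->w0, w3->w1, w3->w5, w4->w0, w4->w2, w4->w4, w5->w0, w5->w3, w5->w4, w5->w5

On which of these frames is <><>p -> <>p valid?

This is the axiom for transitivity; its first-order frame correspondent is forall x forall y forall z (Rxy & Ryz -> Rxz).
(F1): fails — Rw1w3 and Rw3w1 but not Rw1w1.
(F2): holds.
(F3): fails — Rw1w5 and Rw5w4 but not Rw1w4.
Valid on: (F2).

(F2)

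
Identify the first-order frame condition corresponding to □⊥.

emptiness of R: ∀x ∀y ¬Rxy

□⊥ is valid iff no world has any successor (otherwise □⊥ fails at any world with one).
The converse is a direct semantic check.
Frame condition: ∀x ∀y ¬Rxy.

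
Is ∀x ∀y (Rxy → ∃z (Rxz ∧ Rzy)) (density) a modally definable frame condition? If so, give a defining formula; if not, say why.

Yes, by □□q → □q

The condition is density. A defining modal formula is □□q → □q.
Suppose □□q→□q is valid. Take Rxy and set V(q)={w : xR²w}. Then □□q at x, so □q at x, so q at y, i.e. ∃z(Rxz∧Rzy).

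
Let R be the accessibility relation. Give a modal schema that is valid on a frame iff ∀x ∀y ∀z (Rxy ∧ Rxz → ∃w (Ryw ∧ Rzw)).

The condition is convergence. The .2 schema ◇□p → □◇p defines it.
Suppose ◇□p→□◇p is valid. Take Rxy, Rxz and set V(p)={w : Ryw}. Then □p at y so ◇□p at x, so □◇p at x, so ◇p at z, giving w with Rzw and Ryw.

◇□p → □◇p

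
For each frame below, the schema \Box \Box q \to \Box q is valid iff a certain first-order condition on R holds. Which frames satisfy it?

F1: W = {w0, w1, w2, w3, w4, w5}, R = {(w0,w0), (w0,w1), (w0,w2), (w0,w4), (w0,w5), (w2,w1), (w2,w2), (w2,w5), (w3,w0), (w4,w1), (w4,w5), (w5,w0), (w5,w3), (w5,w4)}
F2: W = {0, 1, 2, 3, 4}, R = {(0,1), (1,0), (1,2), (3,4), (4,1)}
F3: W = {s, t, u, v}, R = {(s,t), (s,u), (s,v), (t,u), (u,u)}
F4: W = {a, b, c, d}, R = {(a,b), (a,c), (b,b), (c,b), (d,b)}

The schema corresponds to density: \forall x \forall y (Rxy \to \exists z (Rxz \wedge Rzy)).
F1: fails — Rw4w5 but no z with Rw4z and Rzw5.
F2: fails — R10 but no z with R1z and Rz0.
F3: fails — Rsv but no z with Rsz and Rzv.
F4: fails — Rac but no z with Raz and Rzc.

none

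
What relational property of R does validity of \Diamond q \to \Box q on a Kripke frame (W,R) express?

Suppose ◇q→□q is valid. Take Rxy, Rxz and set V(q)={y}. Then ◇q at x, so □q at x, so q at z, i.e. z=y.
The converse is a direct semantic check.
So the correspondent is partial functionality.

partial functionality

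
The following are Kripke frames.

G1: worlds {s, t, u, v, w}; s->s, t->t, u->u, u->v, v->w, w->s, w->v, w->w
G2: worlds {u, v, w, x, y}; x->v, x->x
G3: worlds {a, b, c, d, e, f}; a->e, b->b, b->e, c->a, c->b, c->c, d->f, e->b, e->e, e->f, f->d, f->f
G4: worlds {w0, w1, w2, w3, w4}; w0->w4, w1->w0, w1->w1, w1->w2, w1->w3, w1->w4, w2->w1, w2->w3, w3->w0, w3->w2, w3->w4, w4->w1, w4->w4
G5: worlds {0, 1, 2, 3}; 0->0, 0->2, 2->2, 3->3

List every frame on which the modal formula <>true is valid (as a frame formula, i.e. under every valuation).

The schema corresponds to seriality: forall x exists y Rxy.
G1: ✓.
G2: fails — world u has no successor.
G3: ✓.
G4: ✓.
G5: fails — world 1 has no successor.
Valid on: G1, G3, G4.

G1, G3, G4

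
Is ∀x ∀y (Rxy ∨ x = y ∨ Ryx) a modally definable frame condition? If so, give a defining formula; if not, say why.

No — not modally definable

Any modally definable frame class is closed under disjoint unions.
Take 3 disjoint single-world reflexive frames: each is trivially connected, but their disjoint union has 3 worlds with no edge between distinct components, so it is not connected.
So the class is not modally definable.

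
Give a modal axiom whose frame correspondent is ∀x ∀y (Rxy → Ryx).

ψ → □◇ψ

A defining formula is ψ → □◇ψ (the B axiom).
Suppose ψ→□◇ψ is valid. Take Rxy and set V(ψ)={x}. Then ψ at x, so □◇ψ at x, so ◇ψ at y, so some z with Ryz has ψ; z=x, i.e. Ryx.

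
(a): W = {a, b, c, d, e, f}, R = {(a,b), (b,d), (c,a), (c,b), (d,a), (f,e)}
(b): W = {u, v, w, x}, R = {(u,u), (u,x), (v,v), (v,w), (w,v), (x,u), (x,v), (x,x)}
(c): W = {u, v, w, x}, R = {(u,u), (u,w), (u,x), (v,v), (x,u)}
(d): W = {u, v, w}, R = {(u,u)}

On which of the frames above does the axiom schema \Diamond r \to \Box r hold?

Frame correspondent (Sahlqvist): \forall x \forall y \forall z (Rxy \wedge Rxz \to y = z) — i.e. partial functionality.
(a): fails — c sees both a and b.
(b): fails — u sees both u and x.
(c): fails — u sees both u and w.
(d): condition met.

(d)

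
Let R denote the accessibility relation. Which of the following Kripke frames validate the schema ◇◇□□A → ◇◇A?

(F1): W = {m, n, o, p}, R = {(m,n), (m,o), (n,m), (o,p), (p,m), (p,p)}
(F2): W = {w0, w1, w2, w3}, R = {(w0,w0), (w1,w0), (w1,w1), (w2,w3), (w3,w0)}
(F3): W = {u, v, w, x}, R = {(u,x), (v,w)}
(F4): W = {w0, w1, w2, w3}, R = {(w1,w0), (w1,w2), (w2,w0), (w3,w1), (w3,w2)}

This is the axiom for a generalized confluence (Geach) condition; its first-order frame correspondent is ∀x ∀y (xR²y → ∃w (yR²w ∧ xR²w)).
(F1): fails — nR²o but no w with oR²w and nR²w.
(F2): satisfies the condition.
(F3): satisfies the condition.
(F4): fails — w1R²w0 but no w with w0R²w and w1R²w.
Valid on: (F2), (F3).

(F2), (F3)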